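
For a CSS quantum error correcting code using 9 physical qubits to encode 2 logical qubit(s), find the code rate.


Code rate R = k/n
= 2/9
= 0.2222

0.2222


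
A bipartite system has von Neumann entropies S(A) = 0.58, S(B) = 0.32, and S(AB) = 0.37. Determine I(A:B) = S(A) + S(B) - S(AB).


I(A:B) = S(A) + S(B) - S(AB)
= 0.58 + 0.32 - 0.37
= 0.5300

0.5300


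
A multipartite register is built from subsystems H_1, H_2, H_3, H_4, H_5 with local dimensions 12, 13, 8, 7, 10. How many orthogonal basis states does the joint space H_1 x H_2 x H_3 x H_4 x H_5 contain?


dim(H_1 x H_2 x H_3 x H_4 x H_5) = 12 * 13 * 8 * 7 * 10
= 156 * 8 * 7 * 10
= 1248 * 7 * 10
= 8736 * 10
= 87360

87360


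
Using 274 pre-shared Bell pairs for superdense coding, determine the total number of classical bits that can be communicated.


Superdense coding allows 2 classical bits per shared entangled pair.
274 pair(s) -> 2 * 274 = 548 classical bits

548


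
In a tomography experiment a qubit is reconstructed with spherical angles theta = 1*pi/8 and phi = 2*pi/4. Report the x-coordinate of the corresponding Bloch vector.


theta = 0.3927, phi = 1.5708
r_x = sin(theta)*cos(phi) = 0.3827 * 0.0000
r_x = 0.0000

0.0000


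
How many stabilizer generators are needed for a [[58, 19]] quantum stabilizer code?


For an [[n,k]] stabilizer code:
Number of stabilizer generators = n - k
= 58 - 19
= 39

39


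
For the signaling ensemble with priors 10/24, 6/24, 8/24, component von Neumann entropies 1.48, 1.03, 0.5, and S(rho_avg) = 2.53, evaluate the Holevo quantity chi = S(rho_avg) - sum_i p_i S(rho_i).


chi = S(rho) - sum_i p_i * S(rho_i)
Weighted entropy = 10/24 * 1.48 + 6/24 * 1.03 + 8/24 * 0.5
= 1.0408
chi = 2.53 - 1.0408
= 1.4892

1.4892


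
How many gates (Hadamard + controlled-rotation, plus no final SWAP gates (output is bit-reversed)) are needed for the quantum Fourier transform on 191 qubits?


Hadamard gates: 191
Controlled rotations: n*(n-1)/2 = 191*190/2 = 18145
SWAP gates: 0 (omitted)
Total = 191 + 18145
= 18336

18336


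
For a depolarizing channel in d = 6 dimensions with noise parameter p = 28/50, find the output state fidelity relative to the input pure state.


F = (1-p) + p/d
= (1 - 0.5600) + 0.5600/6
= 0.4400 + 0.0933
= 0.5333

0.5333


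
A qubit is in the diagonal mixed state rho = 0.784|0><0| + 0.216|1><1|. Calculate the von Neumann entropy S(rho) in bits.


S = -p*log2(p) - (1-p)*log2(1-p)
p = 0.7840, 1-p = 0.2160
= -0.7840 * log2(0.7840) - 0.2160 * log2(0.2160)
= -(-0.2752) - (-0.4776)
= 0.7528

0.7528


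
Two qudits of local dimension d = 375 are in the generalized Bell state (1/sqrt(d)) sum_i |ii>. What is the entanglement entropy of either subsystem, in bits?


For a maximally entangled state in d x d:
S = log2(d) = log2(375)
= 8.5507

8.5507


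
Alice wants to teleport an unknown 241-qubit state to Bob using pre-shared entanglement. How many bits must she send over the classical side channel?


Quantum teleportation requires 2 classical bits per qubit teleported.
241 qubit(s) -> 2 * 241 = 482 classical bits

482


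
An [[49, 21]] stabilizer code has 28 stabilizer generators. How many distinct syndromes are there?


Each stabilizer generator gives a binary (+1 or -1) measurement outcome.
With 28 independent generators:
Total syndromes = 2^28
= 268435456

268435456


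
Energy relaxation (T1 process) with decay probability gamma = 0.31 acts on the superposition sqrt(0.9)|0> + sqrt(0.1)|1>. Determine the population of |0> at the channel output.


For amplitude damping with parameter gamma on state sqrt(a)|0> + sqrt(b)|1>:
alpha^2 = 0.9, beta^2 = 0.1
P(|0>) = alpha^2 + gamma * beta^2
= 0.9 + 0.31 * 0.1
= 0.9 + 0.0310
= 0.9310

0.9310


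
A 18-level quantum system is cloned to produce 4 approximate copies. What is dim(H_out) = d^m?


Output space = H^(tensor 4) where dim(H) = 18
dim = 18^4
= 324 (after 2 factors)
= 5832 (after 3 factors)
= 104976 (after 4 factors)
= 104976

104976


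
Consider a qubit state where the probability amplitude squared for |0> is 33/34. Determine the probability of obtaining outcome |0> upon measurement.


|alpha|^2 = 33/34 = 0.9706
|beta|^2 = 1 - 33/34 = 1/34 = 0.0294
P(|0>) = |alpha|^2 = 0.9706

0.9706


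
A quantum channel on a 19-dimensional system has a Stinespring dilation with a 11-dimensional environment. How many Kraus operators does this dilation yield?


Tracing out the environment in an orthonormal basis {|i>_E} gives Kraus operators K_i = <i|_E U |0>_E.
Number of Kraus operators = dim(H_env) = d_env
= 11

11


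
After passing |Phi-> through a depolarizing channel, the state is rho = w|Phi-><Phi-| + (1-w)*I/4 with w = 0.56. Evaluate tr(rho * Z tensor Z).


|Phi-> = (|00> - |11>)/sqrt(2)
For the pure Bell state, <Z_A Z_B> = +1 (Bell-state Pauli correlator).
The maximally-mixed part I/4 has tr(I/4 * P tensor P) = 0 for any traceless Pauli P.
So <Z_A Z_B>_rho = w * (+1) + (1 - w) * 0
= 0.56 * (+1)
= 0.5600

0.5600


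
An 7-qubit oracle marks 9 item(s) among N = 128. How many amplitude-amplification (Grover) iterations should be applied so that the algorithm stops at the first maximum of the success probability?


After j Grover iterations the success probability is P(j) = sin^2((2j+1)*theta), where sin(theta) = sqrt(k/N).
N = 2^7 = 128, k = 9
sin(theta) = sqrt(k/N) = 0.2651650429
theta = arcsin(sqrt(k/N)) = 0.2683750886 rad
P(j) reaches its first maximum when (2j+1)*theta is as close as possible to pi/2, i.e. j = round(pi/(4*theta) - 1/2).
pi/(4*theta) - 1/2 = 2.4265
(For comparison, the common estimate pi/4 * sqrt(N/k) = 2.9619; the exact maximiser is used here.)
Optimal iterations = 2

2


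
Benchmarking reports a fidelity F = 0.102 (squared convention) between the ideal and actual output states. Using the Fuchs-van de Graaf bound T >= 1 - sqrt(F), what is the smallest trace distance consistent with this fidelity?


Fuchs-van de Graaf (squared-fidelity convention): 1 - sqrt(F) <= T <= sqrt(1 - F).
Lower bound: T >= 1 - sqrt(F)
sqrt(F) = sqrt(0.102) = 0.3194
T >= 1 - 0.3194
T >= 0.6806

0.6806


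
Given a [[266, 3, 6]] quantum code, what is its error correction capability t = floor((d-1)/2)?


Code parameters: [[266, 3, 6]], distance d = 6.
Number of correctable errors = floor((d-1)/2)
= floor((6 - 1)/2)
= floor(5/2)
= 2

2


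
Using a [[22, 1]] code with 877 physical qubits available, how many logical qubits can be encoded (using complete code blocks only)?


Each code block uses 22 physical qubits for 1 logical qubit(s).
Number of complete blocks = floor(877 / 22) = 39
Logical qubits = 39 * 1
= 39

39


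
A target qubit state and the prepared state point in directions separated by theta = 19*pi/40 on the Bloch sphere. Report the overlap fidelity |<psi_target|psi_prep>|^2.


For states separated by angle theta on Bloch sphere:
F = cos^2(theta/2)
theta = 19*pi/40 = 1.4923
theta/2 = 0.7461
cos(theta/2) = 0.7343
F = 0.5392

0.5392


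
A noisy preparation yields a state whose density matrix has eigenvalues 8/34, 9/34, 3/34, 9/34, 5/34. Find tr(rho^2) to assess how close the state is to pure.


tr(rho^2) = sum of eigenvalues squared
= (8/34)^2 + (9/34)^2 + (3/34)^2 + (9/34)^2 + (5/34)^2
= (64 + 81 + 9 + 81 + 25) / 1156
= 260/1156
= 0.2249

0.2249


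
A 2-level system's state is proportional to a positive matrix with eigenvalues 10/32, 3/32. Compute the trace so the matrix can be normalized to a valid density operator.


tr(M) = sum of eigenvalues
= 10/32 + 3/32
= 13/32
= 0.4062

0.4062


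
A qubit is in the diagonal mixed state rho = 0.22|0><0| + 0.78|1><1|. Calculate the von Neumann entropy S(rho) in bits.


S = -p*log2(p) - (1-p)*log2(1-p)
p = 0.2200, 1-p = 0.7800
= -0.2200 * log2(0.2200) - 0.7800 * log2(0.7800)
= -(-0.4806) - (-0.2796)
= 0.7602

0.7602


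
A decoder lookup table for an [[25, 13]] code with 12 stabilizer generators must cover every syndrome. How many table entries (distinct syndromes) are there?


Each stabilizer generator gives a binary (+1 or -1) measurement outcome.
With 12 independent generators:
Total syndromes = 2^12
= 4096

4096


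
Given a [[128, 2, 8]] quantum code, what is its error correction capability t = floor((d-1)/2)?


Code parameters: [[128, 2, 8]], distance d = 8.
Number of correctable errors = floor((d-1)/2)
= floor((8 - 1)/2)
= floor(7/2)
= 3

3


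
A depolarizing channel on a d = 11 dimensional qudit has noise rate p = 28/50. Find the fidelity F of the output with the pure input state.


F = (1-p) + p/d
= (1 - 0.5600) + 0.5600/11
= 0.4400 + 0.0509
= 0.4909

0.4909


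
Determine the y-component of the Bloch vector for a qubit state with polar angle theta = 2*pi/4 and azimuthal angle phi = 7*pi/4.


theta = 1.5708, phi = 5.4978
r_y = sin(theta)*sin(phi) = 1.0000 * -0.7071
r_y = -0.7071

-0.7071


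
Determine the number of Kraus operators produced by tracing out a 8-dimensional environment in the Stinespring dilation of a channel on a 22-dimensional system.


Tracing out the environment in an orthonormal basis {|i>_E} gives Kraus operators K_i = <i|_E U |0>_E.
Number of Kraus operators = dim(H_env) = d_env
= 8

8


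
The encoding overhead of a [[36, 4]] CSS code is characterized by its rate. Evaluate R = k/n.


Code rate R = k/n
= 4/36
= 0.1111

0.1111


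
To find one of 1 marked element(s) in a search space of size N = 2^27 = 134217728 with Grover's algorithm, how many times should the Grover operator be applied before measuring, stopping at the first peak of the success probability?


After j Grover iterations the success probability is P(j) = sin^2((2j+1)*theta), where sin(theta) = sqrt(k/N).
N = 2^27 = 134217728, k = 1
sin(theta) = sqrt(k/N) = 8.631674575e-05
theta = arcsin(sqrt(k/N)) = 8.631674586e-05 rad
P(j) reaches its first maximum when (2j+1)*theta is as close as possible to pi/2, i.e. j = round(pi/(4*theta) - 1/2).
pi/(4*theta) - 1/2 = 9098.5242
(For comparison, the common estimate pi/4 * sqrt(N/k) = 9099.0243; the exact maximiser is used here.)
Optimal iterations = 9099

9099


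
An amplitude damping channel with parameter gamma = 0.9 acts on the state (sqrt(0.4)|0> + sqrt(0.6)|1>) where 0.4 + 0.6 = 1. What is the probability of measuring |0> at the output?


For amplitude damping with parameter gamma on state sqrt(a)|0> + sqrt(b)|1>:
alpha^2 = 0.4, beta^2 = 0.6
P(|0>) = alpha^2 + gamma * beta^2
= 0.4 + 0.9 * 0.6
= 0.4 + 0.5400
= 0.9400

0.9400


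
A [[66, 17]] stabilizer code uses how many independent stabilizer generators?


For an [[n,k]] stabilizer code:
Number of stabilizer generators = n - k
= 66 - 17
= 49

49


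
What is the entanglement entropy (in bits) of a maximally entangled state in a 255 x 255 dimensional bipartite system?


For a maximally entangled state in d x d:
S = log2(d) = log2(255)
= 7.9944

7.9944


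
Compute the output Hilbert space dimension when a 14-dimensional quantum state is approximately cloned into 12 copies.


Output space = H^(tensor 12) where dim(H) = 14
dim = 14^12
= 196 (after 2 factors)
= 2744 (after 3 factors)
= 38416 (after 4 factors)
= 537824 (after 5 factors)
= 7529536 (after 6 factors)
= 105413504 (after 7 factors)
= 1475789056 (after 8 factors)
= 20661046784 (after 9 factors)
= 289254654976 (after 10 factors)
= 4049565169664 (after 11 factors)
= 56693912375296 (after 12 factors)
= 56693912375296

56693912375296


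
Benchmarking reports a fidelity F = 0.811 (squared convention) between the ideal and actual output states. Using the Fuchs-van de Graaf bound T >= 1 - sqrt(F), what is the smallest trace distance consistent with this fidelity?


Fuchs-van de Graaf (squared-fidelity convention): 1 - sqrt(F) <= T <= sqrt(1 - F).
Lower bound: T >= 1 - sqrt(F)
sqrt(F) = sqrt(0.811) = 0.9006
T >= 1 - 0.9006
T >= 0.0994

0.0994


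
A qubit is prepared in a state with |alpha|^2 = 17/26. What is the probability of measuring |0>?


|alpha|^2 = 17/26 = 0.6538
|beta|^2 = 1 - 17/26 = 9/26 = 0.3462
P(|0>) = |alpha|^2 = 0.6538

0.6538


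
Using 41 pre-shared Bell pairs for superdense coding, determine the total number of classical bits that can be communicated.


Superdense coding allows 2 classical bits per shared entangled pair.
41 pair(s) -> 2 * 41 = 82 classical bits

82


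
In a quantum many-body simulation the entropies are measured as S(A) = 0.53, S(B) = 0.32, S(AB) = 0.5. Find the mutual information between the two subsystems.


I(A:B) = S(A) + S(B) - S(AB)
= 0.53 + 0.32 - 0.5
= 0.3500

0.3500


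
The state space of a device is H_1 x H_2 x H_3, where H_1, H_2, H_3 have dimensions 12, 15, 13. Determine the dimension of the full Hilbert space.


dim(H_1 x H_2 x H_3) = 12 * 15 * 13
= 180 * 13
= 2340

2340


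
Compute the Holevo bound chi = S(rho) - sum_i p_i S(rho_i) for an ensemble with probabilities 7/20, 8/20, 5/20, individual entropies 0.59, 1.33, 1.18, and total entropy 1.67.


chi = S(rho) - sum_i p_i * S(rho_i)
Weighted entropy = 7/20 * 0.59 + 8/20 * 1.33 + 5/20 * 1.18
= 1.0335
chi = 1.67 - 1.0335
= 0.6365

0.6365


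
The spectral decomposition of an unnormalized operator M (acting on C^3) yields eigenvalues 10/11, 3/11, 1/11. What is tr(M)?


tr(M) = sum of eigenvalues
= 10/11 + 3/11 + 1/11
= 14/11
= 1.2727

1.2727


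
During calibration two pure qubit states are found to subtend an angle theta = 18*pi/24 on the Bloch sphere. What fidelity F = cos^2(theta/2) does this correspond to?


For states separated by angle theta on Bloch sphere:
F = cos^2(theta/2)
theta = 18*pi/24 = 2.3562
theta/2 = 1.1781
cos(theta/2) = 0.3827
F = 0.1464

0.1464


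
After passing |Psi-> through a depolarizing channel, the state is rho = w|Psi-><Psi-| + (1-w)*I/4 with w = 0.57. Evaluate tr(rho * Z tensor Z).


|Psi-> = (|01> - |10>)/sqrt(2)
For the pure Bell state, <Z_A Z_B> = -1 (Bell-state Pauli correlator).
The maximally-mixed part I/4 has tr(I/4 * P tensor P) = 0 for any traceless Pauli P.
So <Z_A Z_B>_rho = w * (-1) + (1 - w) * 0
= 0.57 * (-1)
= -0.5700

-0.5700


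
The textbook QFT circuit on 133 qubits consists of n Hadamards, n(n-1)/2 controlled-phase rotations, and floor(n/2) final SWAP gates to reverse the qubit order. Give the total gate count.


Hadamard gates: 133
Controlled rotations: n*(n-1)/2 = 133*132/2 = 8778
SWAP gates: floor(n/2) = floor(133/2) = 66
Total = 133 + 8778 + 66
= 8977

8977


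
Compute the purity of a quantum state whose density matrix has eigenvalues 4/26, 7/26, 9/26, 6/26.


tr(rho^2) = sum of eigenvalues squared
= (4/26)^2 + (7/26)^2 + (9/26)^2 + (6/26)^2
= (16 + 49 + 81 + 36) / 676
= 182/676
= 0.2692

0.2692


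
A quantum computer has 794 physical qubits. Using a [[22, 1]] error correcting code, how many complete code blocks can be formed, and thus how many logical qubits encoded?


Each code block uses 22 physical qubits for 1 logical qubit(s).
Number of complete blocks = floor(794 / 22) = 36
Logical qubits = 36 * 1
= 36

36


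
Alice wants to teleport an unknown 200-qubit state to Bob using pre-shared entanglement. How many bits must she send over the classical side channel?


Quantum teleportation requires 2 classical bits per qubit teleported.
200 qubit(s) -> 2 * 200 = 400 classical bits

400


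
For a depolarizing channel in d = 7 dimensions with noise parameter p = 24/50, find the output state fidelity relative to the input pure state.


F = (1-p) + p/d
= (1 - 0.4800) + 0.4800/7
= 0.5200 + 0.0686
= 0.5886

0.5886


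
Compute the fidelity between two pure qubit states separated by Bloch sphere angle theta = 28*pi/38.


For states separated by angle theta on Bloch sphere:
F = cos^2(theta/2)
theta = 28*pi/38 = 2.3149
theta/2 = 1.1574
cos(theta/2) = 0.4017
F = 0.1614

0.1614


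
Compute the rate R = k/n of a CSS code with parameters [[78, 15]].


Code rate R = k/n
= 15/78
= 0.1923

0.1923


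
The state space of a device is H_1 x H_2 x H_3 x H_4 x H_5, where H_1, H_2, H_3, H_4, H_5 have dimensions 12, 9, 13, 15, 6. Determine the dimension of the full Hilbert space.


dim(H_1 x H_2 x H_3 x H_4 x H_5) = 12 * 9 * 13 * 15 * 6
= 108 * 13 * 15 * 6
= 1404 * 15 * 6
= 21060 * 6
= 126360

126360


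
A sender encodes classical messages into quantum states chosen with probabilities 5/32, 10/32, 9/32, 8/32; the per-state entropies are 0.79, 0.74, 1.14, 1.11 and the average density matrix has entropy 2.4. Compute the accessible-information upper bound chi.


chi = S(rho) - sum_i p_i * S(rho_i)
Weighted entropy = 5/32 * 0.79 + 10/32 * 0.74 + 9/32 * 1.14 + 8/32 * 1.11
= 0.9528
chi = 2.4 - 0.9528
= 1.4472

1.4472


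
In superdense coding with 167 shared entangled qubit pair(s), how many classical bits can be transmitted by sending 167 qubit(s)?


Superdense coding allows 2 classical bits per shared entangled pair.
167 pair(s) -> 2 * 167 = 334 classical bits

334


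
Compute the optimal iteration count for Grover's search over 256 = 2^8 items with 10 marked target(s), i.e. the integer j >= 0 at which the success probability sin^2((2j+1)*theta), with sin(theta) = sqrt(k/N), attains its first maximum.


After j Grover iterations the success probability is P(j) = sin^2((2j+1)*theta), where sin(theta) = sqrt(k/N).
N = 2^8 = 256, k = 10
sin(theta) = sqrt(k/N) = 0.1976423538
theta = arcsin(sqrt(k/N)) = 0.1989522465 rad
P(j) reaches its first maximum when (2j+1)*theta is as close as possible to pi/2, i.e. j = round(pi/(4*theta) - 1/2).
pi/(4*theta) - 1/2 = 3.4477
(For comparison, the common estimate pi/4 * sqrt(N/k) = 3.9738; the exact maximiser is used here.)
Optimal iterations = 3

3


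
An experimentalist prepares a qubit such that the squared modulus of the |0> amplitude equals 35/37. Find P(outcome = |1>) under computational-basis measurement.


|alpha|^2 = 35/37 = 0.9459
|beta|^2 = 1 - 35/37 = 2/37 = 0.0541
P(|1>) = |beta|^2 = 0.0541

0.0541


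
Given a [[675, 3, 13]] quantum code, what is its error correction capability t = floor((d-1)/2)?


Code parameters: [[675, 3, 13]], distance d = 13.
Number of correctable errors = floor((d-1)/2)
= floor((13 - 1)/2)
= floor(12/2)
= 6

6


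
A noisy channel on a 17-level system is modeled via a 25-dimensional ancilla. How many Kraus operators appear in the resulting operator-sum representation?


Tracing out the environment in an orthonormal basis {|i>_E} gives Kraus operators K_i = <i|_E U |0>_E.
Number of Kraus operators = dim(H_env) = d_env
= 25

25


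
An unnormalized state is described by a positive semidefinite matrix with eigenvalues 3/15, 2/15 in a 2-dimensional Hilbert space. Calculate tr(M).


tr(M) = sum of eigenvalues
= 3/15 + 2/15
= 5/15
= 0.3333

0.3333


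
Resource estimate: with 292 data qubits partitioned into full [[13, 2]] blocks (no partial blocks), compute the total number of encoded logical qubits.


Each code block uses 13 physical qubits for 2 logical qubit(s).
Number of complete blocks = floor(292 / 13) = 22
Logical qubits = 22 * 2
= 44

44


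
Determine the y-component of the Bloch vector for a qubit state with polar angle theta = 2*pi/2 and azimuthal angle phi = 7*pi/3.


theta = 3.1416, phi = 7.3304
r_y = sin(theta)*sin(phi) = 0.0000 * 0.8660
r_y = 0.0000

0.0000


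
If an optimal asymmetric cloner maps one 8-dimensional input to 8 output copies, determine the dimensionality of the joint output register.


Output space = H^(tensor 8) where dim(H) = 8
dim = 8^8
= 64 (after 2 factors)
= 512 (after 3 factors)
= 4096 (after 4 factors)
= 32768 (after 5 factors)
= 262144 (after 6 factors)
= 2097152 (after 7 factors)
= 16777216 (after 8 factors)
= 16777216

16777216


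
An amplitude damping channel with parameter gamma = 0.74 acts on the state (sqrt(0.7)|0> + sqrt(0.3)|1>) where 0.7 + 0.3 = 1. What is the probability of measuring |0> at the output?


For amplitude damping with parameter gamma on state sqrt(a)|0> + sqrt(b)|1>:
alpha^2 = 0.7, beta^2 = 0.3
P(|0>) = alpha^2 + gamma * beta^2
= 0.7 + 0.74 * 0.3
= 0.7 + 0.2220
= 0.9220

0.9220


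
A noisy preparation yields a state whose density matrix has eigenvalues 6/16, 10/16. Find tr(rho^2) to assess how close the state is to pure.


tr(rho^2) = sum of eigenvalues squared
= (6/16)^2 + (10/16)^2
= (36 + 100) / 256
= 136/256
= 0.5312

0.5312


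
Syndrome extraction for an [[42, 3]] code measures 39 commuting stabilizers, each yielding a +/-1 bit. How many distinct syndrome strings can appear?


Each stabilizer generator gives a binary (+1 or -1) measurement outcome.
With 39 independent generators:
Total syndromes = 2^39
= 549755813888

549755813888


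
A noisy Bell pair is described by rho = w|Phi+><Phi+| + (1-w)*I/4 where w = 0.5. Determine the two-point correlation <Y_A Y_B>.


|Phi+> = (|00> + |11>)/sqrt(2)
For the pure Bell state, <Y_A Y_B> = -1 (Bell-state Pauli correlator).
The maximally-mixed part I/4 has tr(I/4 * P tensor P) = 0 for any traceless Pauli P.
So <Y_A Y_B>_rho = w * (-1) + (1 - w) * 0
= 0.5 * (-1)
= -0.5000

-0.5000


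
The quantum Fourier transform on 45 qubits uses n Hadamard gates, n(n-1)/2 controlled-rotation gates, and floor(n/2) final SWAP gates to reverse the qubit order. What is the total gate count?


Hadamard gates: 45
Controlled rotations: n*(n-1)/2 = 45*44/2 = 990
SWAP gates: floor(n/2) = floor(45/2) = 22
Total = 45 + 990 + 22
= 1057

1057


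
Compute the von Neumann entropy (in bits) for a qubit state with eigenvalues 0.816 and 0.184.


S = -p*log2(p) - (1-p)*log2(1-p)
p = 0.8160, 1-p = 0.1840
= -0.8160 * log2(0.8160) - 0.1840 * log2(0.1840)
= -(-0.2394) - (-0.4494)
= 0.6887

0.6887


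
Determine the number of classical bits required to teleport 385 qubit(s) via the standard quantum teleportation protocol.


Quantum teleportation requires 2 classical bits per qubit teleported.
385 qubit(s) -> 2 * 385 = 770 classical bits

770


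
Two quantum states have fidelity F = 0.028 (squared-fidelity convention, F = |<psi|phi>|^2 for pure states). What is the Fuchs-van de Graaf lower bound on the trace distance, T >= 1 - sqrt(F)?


Fuchs-van de Graaf (squared-fidelity convention): 1 - sqrt(F) <= T <= sqrt(1 - F).
Lower bound: T >= 1 - sqrt(F)
sqrt(F) = sqrt(0.028) = 0.1673
T >= 1 - 0.1673
T >= 0.8327

0.8327


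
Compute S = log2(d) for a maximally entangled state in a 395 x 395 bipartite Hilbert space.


For a maximally entangled state in d x d:
S = log2(d) = log2(395)
= 8.6257

8.6257


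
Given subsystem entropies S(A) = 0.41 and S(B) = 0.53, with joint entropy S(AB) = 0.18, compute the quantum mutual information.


I(A:B) = S(A) + S(B) - S(AB)
= 0.41 + 0.53 - 0.18
= 0.7600

0.7600


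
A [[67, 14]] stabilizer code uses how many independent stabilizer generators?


For an [[n,k]] stabilizer code:
Number of stabilizer generators = n - k
= 67 - 14
= 53

53


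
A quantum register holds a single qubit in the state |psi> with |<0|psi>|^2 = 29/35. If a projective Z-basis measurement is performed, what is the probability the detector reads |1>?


|alpha|^2 = 29/35 = 0.8286
|beta|^2 = 1 - 29/35 = 6/35 = 0.1714
P(|1>) = |beta|^2 = 0.1714

0.1714


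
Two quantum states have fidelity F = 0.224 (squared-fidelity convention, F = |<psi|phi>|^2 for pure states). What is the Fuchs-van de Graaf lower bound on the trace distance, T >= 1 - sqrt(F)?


Fuchs-van de Graaf (squared-fidelity convention): 1 - sqrt(F) <= T <= sqrt(1 - F).
Lower bound: T >= 1 - sqrt(F)
sqrt(F) = sqrt(0.224) = 0.4733
T >= 1 - 0.4733
T >= 0.5267

0.5267


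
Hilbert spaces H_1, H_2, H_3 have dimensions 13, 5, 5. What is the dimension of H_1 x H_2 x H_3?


dim(H_1 x H_2 x H_3) = 13 * 5 * 5
= 65 * 5
= 325

325


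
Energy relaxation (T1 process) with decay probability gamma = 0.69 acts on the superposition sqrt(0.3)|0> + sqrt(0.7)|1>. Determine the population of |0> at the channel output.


For amplitude damping with parameter gamma on state sqrt(a)|0> + sqrt(b)|1>:
alpha^2 = 0.3, beta^2 = 0.7
P(|0>) = alpha^2 + gamma * beta^2
= 0.3 + 0.69 * 0.7
= 0.3 + 0.4830
= 0.7830

0.7830


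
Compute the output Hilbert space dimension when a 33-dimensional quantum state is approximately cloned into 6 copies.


Output space = H^(tensor 6) where dim(H) = 33
dim = 33^6
= 1089 (after 2 factors)
= 35937 (after 3 factors)
= 1185921 (after 4 factors)
= 39135393 (after 5 factors)
= 1291467969 (after 6 factors)
= 1291467969

1291467969


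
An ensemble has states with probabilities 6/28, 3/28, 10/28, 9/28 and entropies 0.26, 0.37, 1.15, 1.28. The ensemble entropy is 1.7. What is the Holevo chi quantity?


chi = S(rho) - sum_i p_i * S(rho_i)
Weighted entropy = 6/28 * 0.26 + 3/28 * 0.37 + 10/28 * 1.15 + 9/28 * 1.28
= 0.9175
chi = 1.7 - 0.9175
= 0.7825

0.7825


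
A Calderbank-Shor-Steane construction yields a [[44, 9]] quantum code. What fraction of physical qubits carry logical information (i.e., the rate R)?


Code rate R = k/n
= 9/44
= 0.2045

0.2045


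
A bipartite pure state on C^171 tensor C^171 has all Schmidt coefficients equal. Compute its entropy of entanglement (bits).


For a maximally entangled state in d x d:
S = log2(d) = log2(171)
= 7.4179

7.4179


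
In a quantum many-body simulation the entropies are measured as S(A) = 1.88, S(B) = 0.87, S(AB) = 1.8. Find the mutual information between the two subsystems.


I(A:B) = S(A) + S(B) - S(AB)
= 1.88 + 0.87 - 1.8
= 0.9500

0.9500


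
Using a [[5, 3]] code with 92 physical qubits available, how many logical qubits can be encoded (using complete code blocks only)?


Each code block uses 5 physical qubits for 3 logical qubit(s).
Number of complete blocks = floor(92 / 5) = 18
Logical qubits = 18 * 3
= 54

54


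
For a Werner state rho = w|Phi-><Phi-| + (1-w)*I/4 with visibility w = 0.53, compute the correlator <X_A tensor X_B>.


|Phi-> = (|00> - |11>)/sqrt(2)
For the pure Bell state, <X_A X_B> = -1 (Bell-state Pauli correlator).
The maximally-mixed part I/4 has tr(I/4 * P tensor P) = 0 for any traceless Pauli P.
So <X_A X_B>_rho = w * (-1) + (1 - w) * 0
= 0.53 * (-1)
= -0.5300

-0.5300


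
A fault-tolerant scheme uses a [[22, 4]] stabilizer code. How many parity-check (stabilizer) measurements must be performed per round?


For an [[n,k]] stabilizer code:
Number of stabilizer generators = n - k
= 22 - 4
= 18

18


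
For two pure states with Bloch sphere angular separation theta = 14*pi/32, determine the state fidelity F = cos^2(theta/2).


For states separated by angle theta on Bloch sphere:
F = cos^2(theta/2)
theta = 14*pi/32 = 1.3744
theta/2 = 0.6872
cos(theta/2) = 0.7730
F = 0.5975

0.5975


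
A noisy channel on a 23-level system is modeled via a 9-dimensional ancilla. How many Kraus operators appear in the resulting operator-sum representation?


Tracing out the environment in an orthonormal basis {|i>_E} gives Kraus operators K_i = <i|_E U |0>_E.
Number of Kraus operators = dim(H_env) = d_env
= 9

9


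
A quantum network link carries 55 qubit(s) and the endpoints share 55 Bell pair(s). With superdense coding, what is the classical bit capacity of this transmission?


Superdense coding allows 2 classical bits per shared entangled pair.
55 pair(s) -> 2 * 55 = 110 classical bits

110


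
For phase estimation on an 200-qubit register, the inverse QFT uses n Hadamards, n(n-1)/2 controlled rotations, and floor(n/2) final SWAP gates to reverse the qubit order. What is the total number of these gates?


Hadamard gates: 200
Controlled rotations: n*(n-1)/2 = 200*199/2 = 19900
SWAP gates: floor(n/2) = floor(200/2) = 100
Total = 200 + 19900 + 100
= 20200

20200


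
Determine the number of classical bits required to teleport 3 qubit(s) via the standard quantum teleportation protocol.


Quantum teleportation requires 2 classical bits per qubit teleported.
3 qubit(s) -> 2 * 3 = 6 classical bits

6


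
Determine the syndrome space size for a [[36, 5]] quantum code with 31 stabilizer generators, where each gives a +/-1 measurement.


Each stabilizer generator gives a binary (+1 or -1) measurement outcome.
With 31 independent generators:
Total syndromes = 2^31
= 2147483648

2147483648


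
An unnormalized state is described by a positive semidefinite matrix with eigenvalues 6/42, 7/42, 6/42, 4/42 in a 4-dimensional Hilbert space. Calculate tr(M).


tr(M) = sum of eigenvalues
= 6/42 + 7/42 + 6/42 + 4/42
= 23/42
= 0.5476

0.5476


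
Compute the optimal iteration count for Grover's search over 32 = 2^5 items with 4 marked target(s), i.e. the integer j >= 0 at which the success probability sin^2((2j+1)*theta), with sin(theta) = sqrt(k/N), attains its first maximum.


After j Grover iterations the success probability is P(j) = sin^2((2j+1)*theta), where sin(theta) = sqrt(k/N).
N = 2^5 = 32, k = 4
sin(theta) = sqrt(k/N) = 0.3535533906
theta = arcsin(sqrt(k/N)) = 0.3613671239 rad
P(j) reaches its first maximum when (2j+1)*theta is as close as possible to pi/2, i.e. j = round(pi/(4*theta) - 1/2).
pi/(4*theta) - 1/2 = 1.6734
(For comparison, the common estimate pi/4 * sqrt(N/k) = 2.2214; the exact maximiser is used here.)
Optimal iterations = 2

2


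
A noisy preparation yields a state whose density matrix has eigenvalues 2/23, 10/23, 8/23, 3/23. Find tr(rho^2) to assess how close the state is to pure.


tr(rho^2) = sum of eigenvalues squared
= (2/23)^2 + (10/23)^2 + (8/23)^2 + (3/23)^2
= (4 + 100 + 64 + 9) / 529
= 177/529
= 0.3346

0.3346


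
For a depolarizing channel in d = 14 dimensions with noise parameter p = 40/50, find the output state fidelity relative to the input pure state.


F = (1-p) + p/d
= (1 - 0.8000) + 0.8000/14
= 0.2000 + 0.0571
= 0.2571

0.2571


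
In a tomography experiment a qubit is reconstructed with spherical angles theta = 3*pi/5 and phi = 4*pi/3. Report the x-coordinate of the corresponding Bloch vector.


theta = 1.8850, phi = 4.1888
r_x = sin(theta)*cos(phi) = 0.9511 * -0.5000
r_x = -0.4755

-0.4755


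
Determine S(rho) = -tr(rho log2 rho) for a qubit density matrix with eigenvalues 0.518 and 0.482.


S = -p*log2(p) - (1-p)*log2(1-p)
p = 0.5180, 1-p = 0.4820
= -0.5180 * log2(0.5180) - 0.4820 * log2(0.4820)
= -(-0.4916) - (-0.5075)
= 0.9991

0.9991


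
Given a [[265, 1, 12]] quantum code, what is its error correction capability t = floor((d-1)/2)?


Code parameters: [[265, 1, 12]], distance d = 12.
Number of correctable errors = floor((d-1)/2)
= floor((12 - 1)/2)
= floor(11/2)
= 5

5


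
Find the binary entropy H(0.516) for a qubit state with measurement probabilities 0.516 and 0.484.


S = -p*log2(p) - (1-p)*log2(1-p)
p = 0.5160, 1-p = 0.4840
= -0.5160 * log2(0.5160) - 0.4840 * log2(0.4840)
= -(-0.4926) - (-0.5067)
= 0.9993

0.9993


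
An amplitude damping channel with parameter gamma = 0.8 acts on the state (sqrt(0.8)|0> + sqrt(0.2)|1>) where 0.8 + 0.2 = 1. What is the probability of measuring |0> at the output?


For amplitude damping with parameter gamma on state sqrt(a)|0> + sqrt(b)|1>:
alpha^2 = 0.8, beta^2 = 0.2
P(|0>) = alpha^2 + gamma * beta^2
= 0.8 + 0.8 * 0.2
= 0.8 + 0.1600
= 0.9600

0.9600


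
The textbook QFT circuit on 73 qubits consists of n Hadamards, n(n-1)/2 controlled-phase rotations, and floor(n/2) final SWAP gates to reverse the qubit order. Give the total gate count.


Hadamard gates: 73
Controlled rotations: n*(n-1)/2 = 73*72/2 = 2628
SWAP gates: floor(n/2) = floor(73/2) = 36
Total = 73 + 2628 + 36
= 2737

2737


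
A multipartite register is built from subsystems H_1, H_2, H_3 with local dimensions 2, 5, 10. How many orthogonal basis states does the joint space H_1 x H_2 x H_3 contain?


dim(H_1 x H_2 x H_3) = 2 * 5 * 10
= 10 * 10
= 100

100


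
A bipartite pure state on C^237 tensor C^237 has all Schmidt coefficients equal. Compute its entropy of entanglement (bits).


For a maximally entangled state in d x d:
S = log2(d) = log2(237)
= 7.8887

7.8887


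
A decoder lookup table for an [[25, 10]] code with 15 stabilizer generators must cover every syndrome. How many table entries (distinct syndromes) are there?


Each stabilizer generator gives a binary (+1 or -1) measurement outcome.
With 15 independent generators:
Total syndromes = 2^15
= 32768

32768


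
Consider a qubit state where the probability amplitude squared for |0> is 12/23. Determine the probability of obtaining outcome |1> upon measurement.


|alpha|^2 = 12/23 = 0.5217
|beta|^2 = 1 - 12/23 = 11/23 = 0.4783
P(|1>) = |beta|^2 = 0.4783

0.4783


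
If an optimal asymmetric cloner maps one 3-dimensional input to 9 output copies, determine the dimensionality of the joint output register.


Output space = H^(tensor 9) where dim(H) = 3
dim = 3^9
= 9 (after 2 factors)
= 27 (after 3 factors)
= 81 (after 4 factors)
= 243 (after 5 factors)
= 729 (after 6 factors)
= 2187 (after 7 factors)
= 6561 (after 8 factors)
= 19683 (after 9 factors)
= 19683

19683


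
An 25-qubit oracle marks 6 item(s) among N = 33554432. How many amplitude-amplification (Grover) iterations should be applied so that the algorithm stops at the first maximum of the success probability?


After j Grover iterations the success probability is P(j) = sin^2((2j+1)*theta), where sin(theta) = sqrt(k/N).
N = 2^25 = 33554432, k = 6
sin(theta) = sqrt(k/N) = 0.0004228639667
theta = arcsin(sqrt(k/N)) = 0.0004228639793 rad
P(j) reaches its first maximum when (2j+1)*theta is as close as possible to pi/2, i.e. j = round(pi/(4*theta) - 1/2).
pi/(4*theta) - 1/2 = 1856.8305
(For comparison, the common estimate pi/4 * sqrt(N/k) = 1857.3305; the exact maximiser is used here.)
Optimal iterations = 1857

1857


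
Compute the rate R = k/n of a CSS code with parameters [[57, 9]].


Code rate R = k/n
= 9/57
= 0.1579

0.1579


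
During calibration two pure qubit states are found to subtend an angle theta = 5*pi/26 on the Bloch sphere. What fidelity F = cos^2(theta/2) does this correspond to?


For states separated by angle theta on Bloch sphere:
F = cos^2(theta/2)
theta = 5*pi/26 = 0.6042
theta/2 = 0.3021
cos(theta/2) = 0.9547
F = 0.9115

0.9115


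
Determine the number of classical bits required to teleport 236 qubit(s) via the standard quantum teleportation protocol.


Quantum teleportation requires 2 classical bits per qubit teleported.
236 qubit(s) -> 2 * 236 = 472 classical bits

472


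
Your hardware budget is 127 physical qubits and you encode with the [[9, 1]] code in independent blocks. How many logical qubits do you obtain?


Each code block uses 9 physical qubits for 1 logical qubit(s).
Number of complete blocks = floor(127 / 9) = 14
Logical qubits = 14 * 1
= 14

14


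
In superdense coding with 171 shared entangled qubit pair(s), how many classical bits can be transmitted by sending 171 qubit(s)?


Superdense coding allows 2 classical bits per shared entangled pair.
171 pair(s) -> 2 * 171 = 342 classical bits

342


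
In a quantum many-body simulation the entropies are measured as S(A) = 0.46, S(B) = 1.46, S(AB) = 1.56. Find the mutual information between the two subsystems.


I(A:B) = S(A) + S(B) - S(AB)
= 0.46 + 1.46 - 1.56
= 0.3600

0.3600


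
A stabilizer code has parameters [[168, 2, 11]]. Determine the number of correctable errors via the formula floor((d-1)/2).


Code parameters: [[168, 2, 11]], distance d = 11.
Number of correctable errors = floor((d-1)/2)
= floor((11 - 1)/2)
= floor(10/2)
= 5

5


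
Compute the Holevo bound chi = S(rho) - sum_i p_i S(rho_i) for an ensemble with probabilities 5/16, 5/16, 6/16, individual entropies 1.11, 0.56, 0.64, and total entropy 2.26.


chi = S(rho) - sum_i p_i * S(rho_i)
Weighted entropy = 5/16 * 1.11 + 5/16 * 0.56 + 6/16 * 0.64
= 0.7619
chi = 2.26 - 0.7619
= 1.4981

1.4981


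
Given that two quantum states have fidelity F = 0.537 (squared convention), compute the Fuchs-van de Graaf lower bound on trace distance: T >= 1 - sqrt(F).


Fuchs-van de Graaf (squared-fidelity convention): 1 - sqrt(F) <= T <= sqrt(1 - F).
Lower bound: T >= 1 - sqrt(F)
sqrt(F) = sqrt(0.537) = 0.7328
T >= 1 - 0.7328
T >= 0.2672

0.2672


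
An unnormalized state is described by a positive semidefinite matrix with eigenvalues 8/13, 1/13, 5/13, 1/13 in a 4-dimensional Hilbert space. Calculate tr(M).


tr(M) = sum of eigenvalues
= 8/13 + 1/13 + 5/13 + 1/13
= 15/13
= 1.1538

1.1538


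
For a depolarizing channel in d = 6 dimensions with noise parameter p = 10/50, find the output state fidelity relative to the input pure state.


F = (1-p) + p/d
= (1 - 0.2000) + 0.2000/6
= 0.8000 + 0.0333
= 0.8333

0.8333


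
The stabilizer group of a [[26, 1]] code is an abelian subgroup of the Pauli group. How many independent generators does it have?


For an [[n,k]] stabilizer code:
Number of stabilizer generators = n - k
= 26 - 1
= 25

25


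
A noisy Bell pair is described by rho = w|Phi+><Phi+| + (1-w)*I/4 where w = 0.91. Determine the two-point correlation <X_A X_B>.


|Phi+> = (|00> + |11>)/sqrt(2)
For the pure Bell state, <X_A X_B> = +1 (Bell-state Pauli correlator).
The maximally-mixed part I/4 has tr(I/4 * P tensor P) = 0 for any traceless Pauli P.
So <X_A X_B>_rho = w * (+1) + (1 - w) * 0
= 0.91 * (+1)
= 0.9100

0.9100


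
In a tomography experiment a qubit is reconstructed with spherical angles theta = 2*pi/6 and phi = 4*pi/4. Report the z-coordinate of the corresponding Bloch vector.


theta = 1.0472, phi = 3.1416
r_z = cos(theta) = 0.5000

0.5000


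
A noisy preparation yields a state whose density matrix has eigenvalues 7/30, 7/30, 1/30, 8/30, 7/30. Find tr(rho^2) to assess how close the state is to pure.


tr(rho^2) = sum of eigenvalues squared
= (7/30)^2 + (7/30)^2 + (1/30)^2 + (8/30)^2 + (7/30)^2
= (49 + 49 + 1 + 64 + 49) / 900
= 212/900
= 0.2356

0.2356


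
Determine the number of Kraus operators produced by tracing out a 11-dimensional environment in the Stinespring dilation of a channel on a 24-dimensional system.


Tracing out the environment in an orthonormal basis {|i>_E} gives Kraus operators K_i = <i|_E U |0>_E.
Number of Kraus operators = dim(H_env) = d_env
= 11

11


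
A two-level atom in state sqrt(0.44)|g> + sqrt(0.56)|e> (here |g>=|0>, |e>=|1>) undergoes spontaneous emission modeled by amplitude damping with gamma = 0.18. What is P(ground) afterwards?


For amplitude damping with parameter gamma on state sqrt(a)|0> + sqrt(b)|1>:
alpha^2 = 0.44, beta^2 = 0.56
P(|0>) = alpha^2 + gamma * beta^2
= 0.44 + 0.18 * 0.56
= 0.44 + 0.1008
= 0.5408

0.5408


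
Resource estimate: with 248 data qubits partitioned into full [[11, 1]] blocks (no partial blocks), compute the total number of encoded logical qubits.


Each code block uses 11 physical qubits for 1 logical qubit(s).
Number of complete blocks = floor(248 / 11) = 22
Logical qubits = 22 * 1
= 22

22


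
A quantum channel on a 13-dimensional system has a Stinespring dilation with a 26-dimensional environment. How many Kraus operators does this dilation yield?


Tracing out the environment in an orthonormal basis {|i>_E} gives Kraus operators K_i = <i|_E U |0>_E.
Number of Kraus operators = dim(H_env) = d_env
= 26

26


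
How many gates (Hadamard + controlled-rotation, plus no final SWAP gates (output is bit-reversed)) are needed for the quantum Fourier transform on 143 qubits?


Hadamard gates: 143
Controlled rotations: n*(n-1)/2 = 143*142/2 = 10153
SWAP gates: 0 (omitted)
Total = 143 + 10153
= 10296

10296


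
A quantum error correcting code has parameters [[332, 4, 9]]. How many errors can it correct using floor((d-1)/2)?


Code parameters: [[332, 4, 9]], distance d = 9.
Number of correctable errors = floor((d-1)/2)
= floor((9 - 1)/2)
= floor(8/2)
= 4

4


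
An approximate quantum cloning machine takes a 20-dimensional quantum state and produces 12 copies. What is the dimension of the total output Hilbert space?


Output space = H^(tensor 12) where dim(H) = 20
dim = 20^12
= 400 (after 2 factors)
= 8000 (after 3 factors)
= 160000 (after 4 factors)
= 3200000 (after 5 factors)
= 64000000 (after 6 factors)
= 1280000000 (after 7 factors)
= 25600000000 (after 8 factors)
= 512000000000 (after 9 factors)
= 10240000000000 (after 10 factors)
= 204800000000000 (after 11 factors)
= 4096000000000000 (after 12 factors)
= 4096000000000000

4096000000000000
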